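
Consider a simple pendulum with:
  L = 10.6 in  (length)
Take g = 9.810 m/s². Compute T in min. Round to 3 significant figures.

Directly: T = 2π√(L/g).
L = 10.6 in = 0.2692 m; g = 9.810 m/s².
T = 1.041 s
1.041 s × (1 min / 60.00 s) = 0.01735 min

0.0173 min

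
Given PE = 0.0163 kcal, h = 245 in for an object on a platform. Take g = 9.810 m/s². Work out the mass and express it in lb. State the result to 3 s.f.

Solving PE = m·g·h for m: m = PE/(g·h).
PE = 0.0163 kcal = 68.20 J; h = 245 in = 6.223 m; g = 9.810 m/s².
m = 1.117 kg
1.117 kg × (1 lb / 0.4536 kg) = 2.463 lb

2.46 lb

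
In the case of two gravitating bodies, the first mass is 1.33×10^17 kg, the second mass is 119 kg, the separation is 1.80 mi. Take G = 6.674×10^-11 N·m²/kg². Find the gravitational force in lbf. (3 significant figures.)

From Newton's law of gravitation: F = Gm₁m₂/r².
m₁ = 1.33×10^17 kg; m₂ = 119 kg; r = 1.80 mi = 2897 m; G = 6.674×10^-11 N·m²/kg².
F = 125.9 N
125.9 N × (1 lbf / 4.448 N) = 28.30 lbf

28.3 lbf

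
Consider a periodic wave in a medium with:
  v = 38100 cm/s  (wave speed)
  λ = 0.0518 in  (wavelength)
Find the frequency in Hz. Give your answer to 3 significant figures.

Solving v = f·λ for f: f = v/λ.
v = 38100 cm/s = 381.0 m/s; λ = 0.0518 in = 0.001316 m.
f = 2.896×10^5 Hz

2.90×10^5 Hz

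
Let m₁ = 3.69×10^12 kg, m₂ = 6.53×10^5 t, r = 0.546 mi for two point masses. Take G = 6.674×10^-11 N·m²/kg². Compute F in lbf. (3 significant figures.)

46800 lbf

From Newton's law of gravitation: F = Gm₁m₂/r².
m₁ = 3.69×10^12 kg; m₂ = 6.53×10^5 t = 6.530×10^8 kg; r = 0.546 mi = 878.7 m; G = 6.674×10^-11 N·m²/kg².
F = 2.083×10^5 N
2.083×10^5 N × (1 lbf / 4.448 N) = 46823 lbf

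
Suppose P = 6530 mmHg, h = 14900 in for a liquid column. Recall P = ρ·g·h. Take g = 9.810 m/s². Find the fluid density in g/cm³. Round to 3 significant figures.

0.234 g/cm³

Rearranging P = ρ·g·h for ρ: ρ = P/(g·h).
P = 6530 mmHg = 8.706×10^5 Pa; h = 14900 in = 378.5 m; g = 9.810 m/s².
ρ = 234.5 kg/m³
234.5 kg/m³ × (1 g/cm³ / 1000 kg/m³) = 0.2345 g/cm³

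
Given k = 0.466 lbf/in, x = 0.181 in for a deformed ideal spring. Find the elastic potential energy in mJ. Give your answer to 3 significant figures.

Directly: U = ½kx².
k = 0.466 lbf/in = 81.61 N/m; x = 0.181 in = 0.004597 m.
U = 8.624×10^-4 J  (the unit combination reduces to kg·m²/s² = J)
8.624×10^-4 J × (1 mJ / 0.001000 J) = 0.8624 mJ

0.862 mJ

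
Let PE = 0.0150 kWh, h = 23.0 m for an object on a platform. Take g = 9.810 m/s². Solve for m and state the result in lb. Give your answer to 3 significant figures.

528 lb

Rearranging: m = PE/(g·h).
PE = 0.0150 kWh = 54000 J; h = 23.0 m; g = 9.810 m/s².
m = 239.3 kg
239.3 kg × (1 lb / 0.4536 kg) = 527.6 lb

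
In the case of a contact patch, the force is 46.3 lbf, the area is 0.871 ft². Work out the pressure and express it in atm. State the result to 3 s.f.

0.0251 atm

P is given directly by: P = F/A.
F = 46.3 lbf = 206.0 N; A = 0.871 ft² = 0.08092 m².
P = 2545 Pa  (the unit combination reduces to kg/(m·s²) = Pa)
2545 Pa × (1 atm / 1.013×10^5 Pa) = 0.02512 atm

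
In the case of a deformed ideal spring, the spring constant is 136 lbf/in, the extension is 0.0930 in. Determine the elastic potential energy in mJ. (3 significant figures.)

66.4 mJ

U is given directly by: U = ½kx².
k = 136 lbf/in = 23817 N/m; x = 0.0930 in = 0.002362 m.
U = 0.06645 J
0.06645 J × (1 mJ / 0.001000 J) = 66.45 mJ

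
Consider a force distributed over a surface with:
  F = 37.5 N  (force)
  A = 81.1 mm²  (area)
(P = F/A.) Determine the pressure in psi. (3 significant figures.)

67.1 psi

P is given directly by: P = F/A.
F = 37.5 N; A = 81.1 mm² = 8.110×10^-5 m².
P = 4.624×10^5 Pa
4.624×10^5 Pa × (1 psi / 6895 Pa) = 67.06 psi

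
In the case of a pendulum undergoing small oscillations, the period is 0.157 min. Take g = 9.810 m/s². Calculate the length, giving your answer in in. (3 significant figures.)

868 in

Solving T = 2π√(L/g) for L: L = g·(T/2π)².
T = 0.157 min = 9.420 s; g = 9.810 m/s².
L = 22.05 m
22.05 m × (1 in / 0.02540 m) = 868.1 in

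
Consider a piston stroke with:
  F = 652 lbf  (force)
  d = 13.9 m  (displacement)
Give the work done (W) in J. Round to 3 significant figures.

W is given directly by: W = F·d.
F = 652 lbf = 2900 N; d = 13.9 m.
W = 40313 J

40300 J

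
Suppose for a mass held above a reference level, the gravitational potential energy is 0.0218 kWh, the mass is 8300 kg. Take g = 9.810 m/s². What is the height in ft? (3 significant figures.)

Rearranging PE = m·g·h for h: h = PE/(m·g).
PE = 0.0218 kWh = 78480 J; m = 8300 kg; g = 9.810 m/s².
h = 0.9639 m
0.9639 m × (1 ft / 0.3048 m) = 3.162 ft

3.16 ft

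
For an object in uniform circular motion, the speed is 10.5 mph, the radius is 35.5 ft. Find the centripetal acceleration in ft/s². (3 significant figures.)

Directly: a = v²/r.
v = 10.5 mph = 4.694 m/s; r = 35.5 ft = 10.82 m.
a = 2.036 m/s²
2.036 m/s² × (1 ft/s² / 0.3048 m/s²) = 6.681 ft/s²

6.68 ft/s²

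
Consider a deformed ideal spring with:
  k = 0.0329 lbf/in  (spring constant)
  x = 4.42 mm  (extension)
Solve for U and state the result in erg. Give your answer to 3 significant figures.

563 erg

Directly: U = ½kx².
k = 0.0329 lbf/in = 5.762 N/m; x = 4.42 mm = 0.004420 m.
U = 5.628×10^-5 J
5.628×10^-5 J × (1 erg / 1.000×10^-7 J) = 562.8 erg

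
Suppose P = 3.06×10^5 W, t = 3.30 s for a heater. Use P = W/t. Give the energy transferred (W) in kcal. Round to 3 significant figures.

241 kcal

Solving P = W/t for W: W = P·t.
P = 3.06×10^5 W; t = 3.30 s.
W = 1.010×10^6 J
1.010×10^6 J × (1 kcal / 4184 J) = 241.3 kcal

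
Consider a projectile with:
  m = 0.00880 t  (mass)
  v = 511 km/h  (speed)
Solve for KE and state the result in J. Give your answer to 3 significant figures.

88700 J

Directly: KE = ½mv².
m = 0.00880 t = 8.800 kg; v = 511 km/h = 141.9 m/s.
KE = 88652 J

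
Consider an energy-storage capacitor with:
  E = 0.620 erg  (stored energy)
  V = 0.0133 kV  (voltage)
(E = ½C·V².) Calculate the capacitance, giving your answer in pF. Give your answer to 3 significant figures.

701 pF

Solving E = ½C·V² for C: C = 2E/V².
E = 0.620 erg = 6.200×10^-8 J; V = 0.0133 kV = 13.30 V.
C = 7.010×10^-10 F
7.010×10^-10 F × (1 pF / 1.000×10^-12 F) = 701.0 pF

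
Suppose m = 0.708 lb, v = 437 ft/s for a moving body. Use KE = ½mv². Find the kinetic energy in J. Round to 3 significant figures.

2850 J

Directly: KE = ½mv².
m = 0.708 lb = 0.3211 kg; v = 437 ft/s = 133.2 m/s.
KE = 2849 J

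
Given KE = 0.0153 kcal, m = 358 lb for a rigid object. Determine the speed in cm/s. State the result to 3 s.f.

88.8 cm/s

Rearranging KE = ½mv² for v: v = √(2·KE/m).
KE = 0.0153 kcal = 64.02 J; m = 358 lb = 162.4 kg.
v = 0.8879 m/s
0.8879 m/s × (1 cm/s / 0.01000 m/s) = 88.79 cm/s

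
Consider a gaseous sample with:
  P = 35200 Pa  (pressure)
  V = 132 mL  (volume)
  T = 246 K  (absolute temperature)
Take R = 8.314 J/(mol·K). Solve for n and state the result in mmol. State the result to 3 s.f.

From the ideal-gas law: n = PV/(RT).
P = 35200 Pa; V = 132 mL = 1.320×10^-4 m³; T = 246 K; R = 8.314 J/(mol·K).
n = 0.002272 mol
0.002272 mol × (1 mmol / 0.001000 mol) = 2.272 mmol

2.27 mmol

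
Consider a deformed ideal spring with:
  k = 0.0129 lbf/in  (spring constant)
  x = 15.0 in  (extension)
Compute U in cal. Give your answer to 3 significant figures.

0.0392 cal

Directly: U = ½kx².
k = 0.0129 lbf/in = 2.259 N/m; x = 15.0 in = 0.3810 m.
U = 0.1640 J
0.1640 J × (1 cal / 4.184 J) = 0.03919 cal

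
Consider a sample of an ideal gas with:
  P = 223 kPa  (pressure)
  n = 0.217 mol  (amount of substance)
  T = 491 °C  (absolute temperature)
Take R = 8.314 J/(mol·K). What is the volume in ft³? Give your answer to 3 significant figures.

0.218 ft³

From the ideal-gas law: V = nRT/P.
P = 223 kPa = 2.230×10^5 Pa; n = 0.217 mol; T = 491 °C = 764.1 K; R = 8.314 J/(mol·K).
V = 0.006182 m³
0.006182 m³ × (1 ft³ / 0.02832 m³) = 0.2183 ft³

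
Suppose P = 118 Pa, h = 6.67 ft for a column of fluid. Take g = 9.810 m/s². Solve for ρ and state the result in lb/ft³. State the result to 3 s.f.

Rearranging P = ρ·g·h for ρ: ρ = P/(g·h).
P = 118 Pa; h = 6.67 ft = 2.033 m; g = 9.810 m/s².
ρ = 5.917 kg/m³
5.917 kg/m³ × (1 lb/ft³ / 16.02 kg/m³) = 0.3694 lb/ft³

0.369 lb/ft³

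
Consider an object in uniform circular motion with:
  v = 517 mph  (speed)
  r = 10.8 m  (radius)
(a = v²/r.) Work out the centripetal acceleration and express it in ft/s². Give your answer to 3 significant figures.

16200 ft/s²

a is given directly by: a = v²/r.
v = 517 mph = 231.1 m/s; r = 10.8 m.
a = 4946 m/s²
4946 m/s² × (1 ft/s² / 0.3048 m/s²) = 16227 ft/s²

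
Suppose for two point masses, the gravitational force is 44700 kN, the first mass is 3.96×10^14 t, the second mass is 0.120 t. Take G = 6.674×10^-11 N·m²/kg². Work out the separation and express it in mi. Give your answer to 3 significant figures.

Rearranging: r = √(G·m₁m₂/F).
F = 44700 kN = 4.470×10^7 N; m₁ = 3.96×10^14 t = 3.960×10^17 kg; m₂ = 0.120 t = 120.0 kg; G = 6.674×10^-11 N·m²/kg².
r = 8.423 m
8.423 m × (1 mi / 1609 m) = 0.005234 mi

0.00523 mi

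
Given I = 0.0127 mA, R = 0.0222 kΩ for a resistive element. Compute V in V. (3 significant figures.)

Directly: V = IR.
I = 0.0127 mA = 1.270×10^-5 A; R = 0.0222 kΩ = 22.20 Ω.
V = 2.819×10^-4 V

2.82×10^-4 V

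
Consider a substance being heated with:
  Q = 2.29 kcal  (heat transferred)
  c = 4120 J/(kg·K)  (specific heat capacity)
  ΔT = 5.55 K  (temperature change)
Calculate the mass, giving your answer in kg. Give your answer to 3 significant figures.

Rearranging: m = Q/(c·ΔT).
Q = 2.29 kcal = 9581 J; c = 4120 J/(kg·K); ΔT = 5.55 K.
m = 0.4190 kg

0.419 kg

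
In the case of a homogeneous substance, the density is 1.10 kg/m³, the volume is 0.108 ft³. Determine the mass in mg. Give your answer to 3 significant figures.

Rearranging ρ = m/V for m: m = ρV.
ρ = 1.10 kg/m³; V = 0.108 ft³ = 0.003058 m³.
m = 0.003364 kg
0.003364 kg × (1 mg / 1.000×10^-6 kg) = 3364 mg

3360 mg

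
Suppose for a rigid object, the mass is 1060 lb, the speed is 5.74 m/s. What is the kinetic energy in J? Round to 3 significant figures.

7920 J

KE is given directly by: KE = ½mv².
m = 1060 lb = 480.8 kg; v = 5.74 m/s.
KE = 7921 J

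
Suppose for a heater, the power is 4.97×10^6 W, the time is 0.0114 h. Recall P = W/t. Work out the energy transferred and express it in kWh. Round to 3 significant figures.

Rearranging: W = P·t.
P = 4.97×10^6 W; t = 0.0114 h = 41.04 s.
W = 2.040×10^8 J
2.040×10^8 J × (1 kWh / 3.600×10^6 J) = 56.66 kWh

56.7 kWh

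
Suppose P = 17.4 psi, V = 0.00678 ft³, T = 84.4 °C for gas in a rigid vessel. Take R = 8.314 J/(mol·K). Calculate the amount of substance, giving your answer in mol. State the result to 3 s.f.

0.00775 mol

From the ideal-gas law: n = PV/(RT).
P = 17.4 psi = 1.200×10^5 Pa; V = 0.00678 ft³ = 1.920×10^-4 m³; T = 84.4 °C = 357.5 K; R = 8.314 J/(mol·K).
n = 0.007748 mol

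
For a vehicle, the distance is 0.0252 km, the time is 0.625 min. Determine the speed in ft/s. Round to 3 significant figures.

Directly: v = d/t.
d = 0.0252 km = 25.20 m; t = 0.625 min = 37.50 s.
v = 0.6720 m/s
0.6720 m/s × (1 ft/s / 0.3048 m/s) = 2.205 ft/s

2.20 ft/s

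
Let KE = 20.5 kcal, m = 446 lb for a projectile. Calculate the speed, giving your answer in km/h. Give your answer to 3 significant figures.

105 km/h

Rearranging KE = ½mv² for v: v = √(2·KE/m).
KE = 20.5 kcal = 85772 J; m = 446 lb = 202.3 kg.
v = 29.12 m/s
29.12 m/s × (1 km/h / 0.2778 m/s) = 104.8 km/h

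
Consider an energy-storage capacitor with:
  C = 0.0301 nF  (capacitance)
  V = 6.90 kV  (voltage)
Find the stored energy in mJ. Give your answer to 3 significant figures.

E is given directly by: E = ½CV².
C = 0.0301 nF = 3.010×10^-11 F; V = 6.90 kV = 6900 V.
E = 7.165×10^-4 J  (the unit combination reduces to kg·m²/s² = J)
7.165×10^-4 J × (1 mJ / 0.001000 J) = 0.7165 mJ

0.717 mJ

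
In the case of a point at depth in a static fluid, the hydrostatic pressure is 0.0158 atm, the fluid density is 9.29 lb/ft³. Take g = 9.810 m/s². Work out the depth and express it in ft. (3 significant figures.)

3.60 ft

Rearranging: h = P/(ρ·g).
P = 0.0158 atm = 1601 Pa; ρ = 9.29 lb/ft³ = 148.8 kg/m³; g = 9.810 m/s².
h = 1.097 m
1.097 m × (1 ft / 0.3048 m) = 3.598 ft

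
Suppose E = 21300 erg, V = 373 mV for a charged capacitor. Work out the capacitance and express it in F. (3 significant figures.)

Rearranging E = ½C·V² for C: C = 2E/V².
E = 21300 erg = 0.002130 J; V = 373 mV = 0.3730 V.
C = 0.03062 F

0.0306 F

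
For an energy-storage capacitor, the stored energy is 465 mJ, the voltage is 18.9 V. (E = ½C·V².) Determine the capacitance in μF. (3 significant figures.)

2600 μF

Solving E = ½C·V² for C: C = 2E/V².
E = 465 mJ = 0.4650 J; V = 18.9 V.
C = 0.002604 F
0.002604 F × (1 μF / 1.000×10^-6 F) = 2604 μF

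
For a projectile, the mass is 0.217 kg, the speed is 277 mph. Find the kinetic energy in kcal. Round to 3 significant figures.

Directly: KE = ½mv².
m = 0.217 kg; v = 277 mph = 123.8 m/s.
KE = 1664 J
1664 J × (1 kcal / 4184 J) = 0.3976 kcal

0.398 kcal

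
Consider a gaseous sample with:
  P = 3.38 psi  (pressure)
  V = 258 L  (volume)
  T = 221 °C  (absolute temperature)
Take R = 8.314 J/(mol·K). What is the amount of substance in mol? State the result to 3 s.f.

From the ideal-gas law: n = PV/(RT).
P = 3.38 psi = 23304 Pa; V = 258 L = 0.2580 m³; T = 221 °C = 494.1 K; R = 8.314 J/(mol·K).
n = 1.463 mol

1.46 mol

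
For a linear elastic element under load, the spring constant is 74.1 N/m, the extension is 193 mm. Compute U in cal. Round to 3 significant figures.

U is given directly by: U = ½kx².
k = 74.1 N/m; x = 193 mm = 0.1930 m.
U = 1.380 J
1.380 J × (1 cal / 4.184 J) = 0.3298 cal

0.330 cal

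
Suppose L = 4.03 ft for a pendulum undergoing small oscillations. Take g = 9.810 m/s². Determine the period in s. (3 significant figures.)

T is given directly by: T = 2π√(L/g).
L = 4.03 ft = 1.228 m; g = 9.810 m/s².
T = 2.223 s

2.22 s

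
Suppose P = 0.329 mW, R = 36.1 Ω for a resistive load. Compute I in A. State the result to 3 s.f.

0.00302 A

Rearranging: I = √(P/R).
P = 0.329 mW = 3.290×10^-4 W; R = 36.1 Ω.
I = 0.003019 A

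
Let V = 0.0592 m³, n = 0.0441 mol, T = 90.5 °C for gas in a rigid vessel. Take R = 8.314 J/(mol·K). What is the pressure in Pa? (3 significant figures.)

2250 Pa

From the ideal-gas law: P = nRT/V.
V = 0.0592 m³; n = 0.0441 mol; T = 90.5 °C = 363.6 K; R = 8.314 J/(mol·K).
P = 2252 Pa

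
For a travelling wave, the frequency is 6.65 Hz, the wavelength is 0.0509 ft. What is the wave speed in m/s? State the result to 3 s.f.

0.103 m/s

Directly: v = fλ.
f = 6.65 Hz; λ = 0.0509 ft = 0.01551 m.
v = 0.1032 m/s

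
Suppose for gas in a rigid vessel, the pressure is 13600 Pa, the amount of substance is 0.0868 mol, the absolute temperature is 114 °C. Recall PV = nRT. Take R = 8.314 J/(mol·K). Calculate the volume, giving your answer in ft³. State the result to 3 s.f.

From the ideal-gas law: V = nRT/P.
P = 13600 Pa; n = 0.0868 mol; T = 114 °C = 387.1 K; R = 8.314 J/(mol·K).
V = 0.02054 m³
0.02054 m³ × (1 ft³ / 0.02832 m³) = 0.7255 ft³

0.725 ft³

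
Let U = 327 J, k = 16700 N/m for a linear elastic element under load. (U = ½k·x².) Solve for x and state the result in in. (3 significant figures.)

7.79 in

Rearranging: x = √(2U/k).
U = 327 J; k = 16700 N/m.
x = 0.1979 m
0.1979 m × (1 in / 0.02540 m) = 7.791 in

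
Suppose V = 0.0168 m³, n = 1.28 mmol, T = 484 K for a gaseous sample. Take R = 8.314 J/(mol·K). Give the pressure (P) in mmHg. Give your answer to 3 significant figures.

2.30 mmHg

P is given directly by: P = nRT/V.
V = 0.0168 m³; n = 1.28 mmol = 0.001280 mol; T = 484 K; R = 8.314 J/(mol·K).
P = 306.6 Pa
306.6 Pa × (1 mmHg / 133.3 Pa) = 2.300 mmHg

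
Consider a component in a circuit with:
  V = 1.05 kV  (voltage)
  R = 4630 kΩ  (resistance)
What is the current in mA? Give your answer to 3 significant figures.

0.227 mA

From Ohm's law: I = V/R.
V = 1.05 kV = 1050 V; R = 4630 kΩ = 4.630×10^6 Ω.
I = 2.268×10^-4 A
2.268×10^-4 A × (1 mA / 0.001000 A) = 0.2268 mA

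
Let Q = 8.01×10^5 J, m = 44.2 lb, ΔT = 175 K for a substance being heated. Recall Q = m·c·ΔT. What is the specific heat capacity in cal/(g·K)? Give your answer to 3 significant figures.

Rearranging: c = Q/(m·ΔT).
Q = 8.01×10^5 J; m = 44.2 lb = 20.05 kg; ΔT = 175 K.
c = 228.3 J/(kg·K)
228.3 J/(kg·K) × (1 cal/(g·K) / 4184 J/(kg·K)) = 0.05457 cal/(g·K)

0.0546 cal/(g·K)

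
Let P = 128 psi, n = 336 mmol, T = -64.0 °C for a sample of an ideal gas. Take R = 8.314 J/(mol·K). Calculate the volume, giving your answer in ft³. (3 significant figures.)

Solving PV = nRT for V: V = nRT/P.
P = 128 psi = 8.825×10^5 Pa; n = 336 mmol = 0.3360 mol; T = -64.0 °C = 209.1 K; R = 8.314 J/(mol·K).
V = 6.620×10^-4 m³
6.620×10^-4 m³ × (1 ft³ / 0.02832 m³) = 0.02338 ft³

0.0234 ft³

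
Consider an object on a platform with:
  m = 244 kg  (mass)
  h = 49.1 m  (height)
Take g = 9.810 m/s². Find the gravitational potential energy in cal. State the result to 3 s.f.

PE is given directly by: PE = mgh.
m = 244 kg; h = 49.1 m; g = 9.810 m/s².
PE = 1.175×10^5 J
1.175×10^5 J × (1 cal / 4.184 J) = 28090 cal

28100 cal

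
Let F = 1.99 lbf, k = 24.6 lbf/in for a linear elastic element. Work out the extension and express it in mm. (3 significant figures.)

Rearranging: x = F/k.
F = 1.99 lbf = 8.852 N; k = 24.6 lbf/in = 4308 N/m.
x = 0.002055 m
0.002055 m × (1 mm / 0.001000 m) = 2.055 mm

2.05 mm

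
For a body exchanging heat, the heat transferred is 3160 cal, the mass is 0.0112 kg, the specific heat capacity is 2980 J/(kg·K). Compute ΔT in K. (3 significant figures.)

396 K

Rearranging: ΔT = Q/(m·c).
Q = 3160 cal = 13221 J; m = 0.0112 kg; c = 2980 J/(kg·K).
ΔT = 396.1 K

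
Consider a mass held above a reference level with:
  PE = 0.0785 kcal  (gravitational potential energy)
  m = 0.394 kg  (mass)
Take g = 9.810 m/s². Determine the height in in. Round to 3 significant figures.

3350 in

Solving PE = m·g·h for h: h = PE/(m·g).
PE = 0.0785 kcal = 328.4 J; m = 0.394 kg; g = 9.810 m/s².
h = 84.98 m
84.98 m × (1 in / 0.02540 m) = 3346 in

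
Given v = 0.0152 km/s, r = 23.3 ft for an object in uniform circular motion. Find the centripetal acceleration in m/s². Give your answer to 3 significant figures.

32.5 m/s²

a is given directly by: a = v²/r.
v = 0.0152 km/s = 15.20 m/s; r = 23.3 ft = 7.102 m.
a = 32.53 m/s²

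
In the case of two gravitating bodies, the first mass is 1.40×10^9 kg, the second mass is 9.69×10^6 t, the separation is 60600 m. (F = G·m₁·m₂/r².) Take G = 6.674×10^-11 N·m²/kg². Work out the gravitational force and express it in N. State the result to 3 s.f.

F is given directly by: F = Gm₁m₂/r².
m₁ = 1.40×10^9 kg; m₂ = 9.69×10^6 t = 9.690×10^9 kg; r = 60600 m; G = 6.674×10^-11 N·m²/kg².
F = 0.2465 N  (the unit combination reduces to kg·m/s² = N)

0.247 N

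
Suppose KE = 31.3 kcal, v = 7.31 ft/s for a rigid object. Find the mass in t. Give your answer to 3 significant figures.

52.8 t

Rearranging KE = ½mv² for m: m = 2·KE/v².
KE = 31.3 kcal = 1.310×10^5 J; v = 7.31 ft/s = 2.228 m/s.
m = 52760 kg
52760 kg × (1 t / 1000 kg) = 52.76 t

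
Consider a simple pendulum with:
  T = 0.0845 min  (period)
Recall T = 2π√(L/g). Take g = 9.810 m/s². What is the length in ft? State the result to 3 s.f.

Solving T = 2π√(L/g) for L: L = g·(T/2π)².
T = 0.0845 min = 5.070 s; g = 9.810 m/s².
L = 6.387 m
6.387 m × (1 ft / 0.3048 m) = 20.96 ft

21.0 ft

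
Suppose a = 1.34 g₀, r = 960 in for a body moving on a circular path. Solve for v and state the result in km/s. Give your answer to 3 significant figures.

0.0179 km/s

Solving a = v²/r for v: v = √(a·r).
a = 1.34 g₀ = 13.14 m/s²; r = 960 in = 24.38 m.
v = 17.90 m/s
17.90 m/s × (1 km/s / 1000 m/s) = 0.01790 km/s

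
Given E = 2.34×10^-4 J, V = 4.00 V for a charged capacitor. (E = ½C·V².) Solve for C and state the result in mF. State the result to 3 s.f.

0.0292 mF

Rearranging E = ½C·V² for C: C = 2E/V².
E = 2.34×10^-4 J; V = 4.00 V.
C = 2.925×10^-5 F
2.925×10^-5 F × (1 mF / 0.001000 F) = 0.02925 mF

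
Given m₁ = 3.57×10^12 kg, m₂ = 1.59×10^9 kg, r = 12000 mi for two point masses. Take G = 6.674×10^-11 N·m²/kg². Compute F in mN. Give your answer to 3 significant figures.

From Newton's law of gravitation: F = Gm₁m₂/r².
m₁ = 3.57×10^12 kg; m₂ = 1.59×10^9 kg; r = 12000 mi = 1.931×10^7 m; G = 6.674×10^-11 N·m²/kg².
F = 0.001016 N
0.001016 N × (1 mN / 0.001000 N) = 1.016 mN

1.02 mN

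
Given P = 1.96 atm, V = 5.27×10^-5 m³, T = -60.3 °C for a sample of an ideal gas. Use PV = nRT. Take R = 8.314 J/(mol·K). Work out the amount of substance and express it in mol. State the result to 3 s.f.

From the ideal-gas law: n = PV/(RT).
P = 1.96 atm = 1.986×10^5 Pa; V = 5.27×10^-5 m³; T = -60.3 °C = 212.8 K; R = 8.314 J/(mol·K).
n = 0.005914 mol

0.00591 mol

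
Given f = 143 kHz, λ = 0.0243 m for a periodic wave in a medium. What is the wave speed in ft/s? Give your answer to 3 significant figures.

v is given directly by: v = fλ.
f = 143 kHz = 1.430×10^5 Hz; λ = 0.0243 m.
v = 3475 m/s
3475 m/s × (1 ft/s / 0.3048 m/s) = 11401 ft/s

11400 ft/s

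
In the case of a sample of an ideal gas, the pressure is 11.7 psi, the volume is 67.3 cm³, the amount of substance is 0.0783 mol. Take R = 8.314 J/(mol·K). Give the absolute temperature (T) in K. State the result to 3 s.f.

8.34 K

From the ideal-gas law: T = PV/(nR).
P = 11.7 psi = 80669 Pa; V = 67.3 cm³ = 6.730×10^-5 m³; n = 0.0783 mol; R = 8.314 J/(mol·K).
T = 8.340 K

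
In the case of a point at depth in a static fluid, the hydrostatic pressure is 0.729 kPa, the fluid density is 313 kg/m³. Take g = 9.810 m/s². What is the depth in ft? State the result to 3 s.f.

0.779 ft

Solving P = ρ·g·h for h: h = P/(ρ·g).
P = 0.729 kPa = 729.0 Pa; ρ = 313 kg/m³; g = 9.810 m/s².
h = 0.2374 m
0.2374 m × (1 ft / 0.3048 m) = 0.7789 ft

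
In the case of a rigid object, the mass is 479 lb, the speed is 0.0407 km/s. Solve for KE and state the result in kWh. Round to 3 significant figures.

KE is given directly by: KE = ½mv².
m = 479 lb = 217.3 kg; v = 0.0407 km/s = 40.70 m/s.
KE = 1.800×10^5 J  (the unit combination reduces to kg·m²/s² = J)
1.800×10^5 J × (1 kWh / 3.600×10^6 J) = 0.04999 kWh

0.0500 kWh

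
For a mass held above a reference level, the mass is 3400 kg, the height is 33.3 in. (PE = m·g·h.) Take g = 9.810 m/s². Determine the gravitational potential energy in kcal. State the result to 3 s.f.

Directly: PE = mgh.
m = 3400 kg; h = 33.3 in = 0.8458 m; g = 9.810 m/s².
PE = 28211 J  (the unit combination reduces to kg·m²/s² = J)
28211 J × (1 kcal / 4184 J) = 6.743 kcal

6.74 kcal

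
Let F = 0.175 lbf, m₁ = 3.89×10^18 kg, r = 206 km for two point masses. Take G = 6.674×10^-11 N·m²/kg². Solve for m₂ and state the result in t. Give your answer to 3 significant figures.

0.127 t

From Newton's law of gravitation: m₂ = F·r²/(G·m₁).
F = 0.175 lbf = 0.7784 N; m₁ = 3.89×10^18 kg; r = 206 km = 2.060×10^5 m; G = 6.674×10^-11 N·m²/kg².
m₂ = 127.2 kg
127.2 kg × (1 t / 1000 kg) = 0.1272 t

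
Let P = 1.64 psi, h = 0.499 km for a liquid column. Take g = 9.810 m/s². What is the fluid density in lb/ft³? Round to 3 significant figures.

Rearranging: ρ = P/(g·h).
P = 1.64 psi = 11307 Pa; h = 0.499 km = 499.0 m; g = 9.810 m/s².
ρ = 2.310 kg/m³
2.310 kg/m³ × (1 lb/ft³ / 16.02 kg/m³) = 0.1442 lb/ft³

0.144 lb/ft³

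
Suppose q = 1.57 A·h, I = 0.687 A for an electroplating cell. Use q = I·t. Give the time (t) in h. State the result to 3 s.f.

2.29 h

Solving q = I·t for t: t = q/I.
q = 1.57 A·h = 5652 C; I = 0.687 A.
t = 8227 s
8227 s × (1 h / 3600 s) = 2.285 h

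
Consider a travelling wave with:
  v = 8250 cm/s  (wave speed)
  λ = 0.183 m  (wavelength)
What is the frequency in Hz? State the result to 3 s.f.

451 Hz

Rearranging v = f·λ for f: f = v/λ.
v = 8250 cm/s = 82.50 m/s; λ = 0.183 m.
f = 450.8 Hz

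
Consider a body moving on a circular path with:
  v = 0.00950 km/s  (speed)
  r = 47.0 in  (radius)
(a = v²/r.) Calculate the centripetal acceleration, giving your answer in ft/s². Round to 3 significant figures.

248 ft/s²

Directly: a = v²/r.
v = 0.00950 km/s = 9.500 m/s; r = 47.0 in = 1.194 m.
a = 75.60 m/s²
75.60 m/s² × (1 ft/s² / 0.3048 m/s²) = 248.0 ft/s²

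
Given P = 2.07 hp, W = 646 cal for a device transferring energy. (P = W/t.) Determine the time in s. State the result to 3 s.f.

1.75 s

Solving P = W/t for t: t = W/P.
P = 2.07 hp = 1544 W; W = 646 cal = 2703 J.
t = 1.751 s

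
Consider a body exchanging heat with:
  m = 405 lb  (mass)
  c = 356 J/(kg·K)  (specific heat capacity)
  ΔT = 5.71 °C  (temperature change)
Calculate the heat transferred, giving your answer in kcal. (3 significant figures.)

89.3 kcal

Directly: Q = mcΔT.
m = 405 lb = 183.7 kg; c = 356 J/(kg·K); ΔT = 5.71 °C = 5.710 K.
Q = 3.734×10^5 J
3.734×10^5 J × (1 kcal / 4184 J) = 89.25 kcal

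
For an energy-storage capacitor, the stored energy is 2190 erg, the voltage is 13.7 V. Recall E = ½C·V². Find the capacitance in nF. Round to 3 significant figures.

2330 nF

Solving E = ½C·V² for C: C = 2E/V².
E = 2190 erg = 2.190×10^-4 J; V = 13.7 V.
C = 2.334×10^-6 F
2.334×10^-6 F × (1 nF / 1.000×10^-9 F) = 2334 nF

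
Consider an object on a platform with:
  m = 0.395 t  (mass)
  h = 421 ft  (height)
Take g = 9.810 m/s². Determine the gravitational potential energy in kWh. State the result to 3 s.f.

PE is given directly by: PE = mgh.
m = 0.395 t = 395.0 kg; h = 421 ft = 128.3 m; g = 9.810 m/s².
PE = 4.972×10^5 J
4.972×10^5 J × (1 kWh / 3.600×10^6 J) = 0.1381 kWh

0.138 kWh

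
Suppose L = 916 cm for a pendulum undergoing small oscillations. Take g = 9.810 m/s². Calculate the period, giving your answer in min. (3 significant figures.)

0.101 min

T is given directly by: T = 2π√(L/g).
L = 916 cm = 9.160 m; g = 9.810 m/s².
T = 6.071 s
6.071 s × (1 min / 60.00 s) = 0.1012 min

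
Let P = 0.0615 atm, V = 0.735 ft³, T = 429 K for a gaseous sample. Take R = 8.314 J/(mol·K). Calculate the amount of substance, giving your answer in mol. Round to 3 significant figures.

From the ideal-gas law: n = PV/(RT).
P = 0.0615 atm = 6231 Pa; V = 0.735 ft³ = 0.02081 m³; T = 429 K; R = 8.314 J/(mol·K).
n = 0.03636 mol

0.0364 mol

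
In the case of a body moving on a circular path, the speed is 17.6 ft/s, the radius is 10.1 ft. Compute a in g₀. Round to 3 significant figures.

Directly: a = v²/r.
v = 17.6 ft/s = 5.364 m/s; r = 10.1 ft = 3.078 m.
a = 9.348 m/s²
9.348 m/s² × (1 g₀ / 9.807 m/s²) = 0.9532 g₀

0.953 g₀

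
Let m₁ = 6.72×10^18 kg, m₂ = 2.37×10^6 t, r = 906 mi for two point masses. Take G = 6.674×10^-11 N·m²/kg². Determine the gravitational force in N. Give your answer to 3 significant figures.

5.00×10^5 N

From Newton's law of gravitation: F = Gm₁m₂/r².
m₁ = 6.72×10^18 kg; m₂ = 2.37×10^6 t = 2.370×10^9 kg; r = 906 mi = 1.458×10^6 m; G = 6.674×10^-11 N·m²/kg².
F = 5.000×10^5 N  (the unit combination reduces to kg·m/s² = N)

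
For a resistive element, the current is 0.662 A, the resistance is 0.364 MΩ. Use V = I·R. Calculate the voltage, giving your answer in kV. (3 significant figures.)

241 kV

From Ohm's law: V = IR.
I = 0.662 A; R = 0.364 MΩ = 3.640×10^5 Ω.
V = 2.410×10^5 V  (the unit combination reduces to kg·m²/(A·s³) = V)
2.410×10^5 V × (1 kV / 1000 V) = 241.0 kV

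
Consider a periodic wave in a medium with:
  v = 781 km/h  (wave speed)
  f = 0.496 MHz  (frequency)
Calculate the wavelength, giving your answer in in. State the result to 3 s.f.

0.0172 in

Rearranging v = f·λ for λ: λ = v/f.
v = 781 km/h = 216.9 m/s; f = 0.496 MHz = 4.960×10^5 Hz.
λ = 4.374×10^-4 m
4.374×10^-4 m × (1 in / 0.02540 m) = 0.01722 in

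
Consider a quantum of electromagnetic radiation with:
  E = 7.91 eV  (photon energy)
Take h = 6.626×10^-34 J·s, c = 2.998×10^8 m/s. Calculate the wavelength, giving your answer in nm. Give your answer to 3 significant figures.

157 nm

Rearranging E = h·c/λ for λ: λ = hc/E.
E = 7.91 eV = 1.267×10^-18 J; h = 6.626×10^-34 J·s; c = 2.998×10^8 m/s.
λ = 1.567×10^-7 m
1.567×10^-7 m × (1 nm / 1.000×10^-9 m) = 156.7 nm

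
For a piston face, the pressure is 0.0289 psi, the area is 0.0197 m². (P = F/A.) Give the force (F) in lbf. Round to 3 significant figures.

Rearranging: F = P·A.
P = 0.0289 psi = 199.3 Pa; A = 0.0197 m².
F = 3.925 N  (the unit combination reduces to kg·m/s² = N)
3.925 N × (1 lbf / 4.448 N) = 0.8825 lbf

0.882 lbf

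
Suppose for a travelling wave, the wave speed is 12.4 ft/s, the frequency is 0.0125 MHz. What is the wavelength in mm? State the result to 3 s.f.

Rearranging: λ = v/f.
v = 12.4 ft/s = 3.780 m/s; f = 0.0125 MHz = 12500 Hz.
λ = 3.024×10^-4 m
3.024×10^-4 m × (1 mm / 0.001000 m) = 0.3024 mm

0.302 mm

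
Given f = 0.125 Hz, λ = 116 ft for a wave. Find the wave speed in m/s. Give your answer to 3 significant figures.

4.42 m/s

v is given directly by: v = fλ.
f = 0.125 Hz; λ = 116 ft = 35.36 m.
v = 4.420 m/s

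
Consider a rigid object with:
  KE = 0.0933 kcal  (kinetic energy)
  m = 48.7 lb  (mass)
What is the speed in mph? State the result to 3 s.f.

Rearranging KE = ½mv² for v: v = √(2·KE/m).
KE = 0.0933 kcal = 390.4 J; m = 48.7 lb = 22.09 kg.
v = 5.945 m/s
5.945 m/s × (1 mph / 0.4470 m/s) = 13.30 mph

13.3 mph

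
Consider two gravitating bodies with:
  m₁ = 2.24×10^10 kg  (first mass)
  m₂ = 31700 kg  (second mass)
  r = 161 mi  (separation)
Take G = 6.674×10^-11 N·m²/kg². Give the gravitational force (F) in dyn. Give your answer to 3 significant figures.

0.0706 dyn

From Newton's law of gravitation: F = Gm₁m₂/r².
m₁ = 2.24×10^10 kg; m₂ = 31700 kg; r = 161 mi = 2.591×10^5 m; G = 6.674×10^-11 N·m²/kg².
F = 7.059×10^-7 N
7.059×10^-7 N × (1 dyn / 1.000×10^-5 N) = 0.07059 dyn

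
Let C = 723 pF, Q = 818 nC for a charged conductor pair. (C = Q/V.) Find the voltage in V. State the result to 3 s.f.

1130 V

Rearranging: V = Q/C.
C = 723 pF = 7.230×10^-10 F; Q = 818 nC = 8.180×10^-7 C.
V = 1131 V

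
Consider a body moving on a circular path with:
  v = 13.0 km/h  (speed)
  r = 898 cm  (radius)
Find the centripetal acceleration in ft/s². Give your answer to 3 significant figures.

4.76 ft/s²

a is given directly by: a = v²/r.
v = 13.0 km/h = 3.611 m/s; r = 898 cm = 8.980 m.
a = 1.452 m/s²
1.452 m/s² × (1 ft/s² / 0.3048 m/s²) = 4.764 ft/s²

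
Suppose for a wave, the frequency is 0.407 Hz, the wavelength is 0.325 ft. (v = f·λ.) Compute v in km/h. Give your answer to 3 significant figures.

0.145 km/h

v is given directly by: v = fλ.
f = 0.407 Hz; λ = 0.325 ft = 0.09906 m.
v = 0.04032 m/s
0.04032 m/s × (1 km/h / 0.2778 m/s) = 0.1451 km/h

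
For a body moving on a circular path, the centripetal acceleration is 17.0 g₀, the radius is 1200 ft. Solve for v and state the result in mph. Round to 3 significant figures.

552 mph

Rearranging: v = √(a·r).
a = 17.0 g₀ = 166.7 m/s²; r = 1200 ft = 365.8 m.
v = 246.9 m/s
246.9 m/s × (1 mph / 0.4470 m/s) = 552.4 mph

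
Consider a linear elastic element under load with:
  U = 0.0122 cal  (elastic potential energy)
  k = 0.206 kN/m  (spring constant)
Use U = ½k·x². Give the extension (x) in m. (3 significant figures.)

Solving U = ½k·x² for x: x = √(2U/k).
U = 0.0122 cal = 0.05104 J; k = 0.206 kN/m = 206.0 N/m.
x = 0.02226 m

0.0223 m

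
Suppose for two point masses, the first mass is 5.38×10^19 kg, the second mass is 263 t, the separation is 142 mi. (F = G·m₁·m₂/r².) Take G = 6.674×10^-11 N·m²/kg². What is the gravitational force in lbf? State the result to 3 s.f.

F is given directly by: F = Gm₁m₂/r².
m₁ = 5.38×10^19 kg; m₂ = 263 t = 2.630×10^5 kg; r = 142 mi = 2.285×10^5 m; G = 6.674×10^-11 N·m²/kg².
F = 18082 N
18082 N × (1 lbf / 4.448 N) = 4065 lbf

4070 lbf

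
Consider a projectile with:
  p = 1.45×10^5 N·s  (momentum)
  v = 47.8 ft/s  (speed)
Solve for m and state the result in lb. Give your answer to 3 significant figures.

Rearranging: m = p/v.
p = 1.45×10^5 N·s = 1.450×10^5 kg·m/s; v = 47.8 ft/s = 14.57 m/s.
m = 9952 kg
9952 kg × (1 lb / 0.4536 kg) = 21941 lb

21900 lb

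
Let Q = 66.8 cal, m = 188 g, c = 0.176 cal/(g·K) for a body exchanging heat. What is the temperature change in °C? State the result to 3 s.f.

Rearranging: ΔT = Q/(m·c).
Q = 66.8 cal = 279.5 J; m = 188 g = 0.1880 kg; c = 0.176 cal/(g·K) = 736.4 J/(kg·K).
ΔT = 2.019 K
Since 1 °C = 1 K, 2.019 °C.

2.02 °C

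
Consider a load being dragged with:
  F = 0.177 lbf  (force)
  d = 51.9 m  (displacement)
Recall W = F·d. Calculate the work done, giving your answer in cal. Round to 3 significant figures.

Directly: W = F·d.
F = 0.177 lbf = 0.7873 N; d = 51.9 m.
W = 40.86 J
40.86 J × (1 cal / 4.184 J) = 9.766 cal

9.77 cal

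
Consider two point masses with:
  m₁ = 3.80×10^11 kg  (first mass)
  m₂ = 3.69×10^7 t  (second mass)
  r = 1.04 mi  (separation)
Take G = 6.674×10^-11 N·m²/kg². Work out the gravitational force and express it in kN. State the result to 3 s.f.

334 kN

From Newton's law of gravitation: F = Gm₁m₂/r².
m₁ = 3.80×10^11 kg; m₂ = 3.69×10^7 t = 3.690×10^10 kg; r = 1.04 mi = 1674 m; G = 6.674×10^-11 N·m²/kg².
F = 3.341×10^5 N
3.341×10^5 N × (1 kN / 1000 N) = 334.1 kN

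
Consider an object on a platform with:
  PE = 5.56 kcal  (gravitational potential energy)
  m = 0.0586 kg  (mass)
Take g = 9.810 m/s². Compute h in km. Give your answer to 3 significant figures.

Rearranging PE = m·g·h for h: h = PE/(m·g).
PE = 5.56 kcal = 23263 J; m = 0.0586 kg; g = 9.810 m/s².
h = 40467 m
40467 m × (1 km / 1000 m) = 40.47 km

40.5 km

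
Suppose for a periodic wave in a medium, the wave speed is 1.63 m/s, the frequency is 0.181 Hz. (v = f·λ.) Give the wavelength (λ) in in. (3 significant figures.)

Rearranging: λ = v/f.
v = 1.63 m/s; f = 0.181 Hz.
λ = 9.006 m
9.006 m × (1 in / 0.02540 m) = 354.5 in

355 in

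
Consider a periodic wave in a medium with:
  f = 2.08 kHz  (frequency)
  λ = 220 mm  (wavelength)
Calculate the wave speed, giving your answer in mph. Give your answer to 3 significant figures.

Directly: v = fλ.
f = 2.08 kHz = 2080 Hz; λ = 220 mm = 0.2200 m.
v = 457.6 m/s
457.6 m/s × (1 mph / 0.4470 m/s) = 1024 mph

1020 mph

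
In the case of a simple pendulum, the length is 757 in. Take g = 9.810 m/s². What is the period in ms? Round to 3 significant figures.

8800 ms

T is given directly by: T = 2π√(L/g).
L = 757 in = 19.23 m; g = 9.810 m/s².
T = 8.797 s
8.797 s × (1 ms / 0.001000 s) = 8797 ms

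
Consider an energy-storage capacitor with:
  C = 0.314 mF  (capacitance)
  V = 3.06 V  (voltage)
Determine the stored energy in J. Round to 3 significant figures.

E is given directly by: E = ½CV².
C = 0.314 mF = 3.140×10^-4 F; V = 3.06 V.
E = 0.001470 J

0.00147 J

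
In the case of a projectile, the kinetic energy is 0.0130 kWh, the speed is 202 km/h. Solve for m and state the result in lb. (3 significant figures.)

Solving KE = ½mv² for m: m = 2·KE/v².
KE = 0.0130 kWh = 46800 J; v = 202 km/h = 56.11 m/s.
m = 29.73 kg
29.73 kg × (1 lb / 0.4536 kg) = 65.54 lb

65.5 lb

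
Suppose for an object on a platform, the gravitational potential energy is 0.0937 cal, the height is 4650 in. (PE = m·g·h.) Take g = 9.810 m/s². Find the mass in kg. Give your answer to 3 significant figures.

Solving PE = m·g·h for m: m = PE/(g·h).
PE = 0.0937 cal = 0.3920 J; h = 4650 in = 118.1 m; g = 9.810 m/s².
m = 3.384×10^-4 kg

3.38×10^-4 kg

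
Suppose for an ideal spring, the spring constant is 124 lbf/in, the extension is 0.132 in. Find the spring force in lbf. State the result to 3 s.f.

16.4 lbf

Directly: F = kx.
k = 124 lbf/in = 21716 N/m; x = 0.132 in = 0.003353 m.
F = 72.81 N  (the unit combination reduces to kg·m/s² = N)
72.81 N × (1 lbf / 4.448 N) = 16.37 lbf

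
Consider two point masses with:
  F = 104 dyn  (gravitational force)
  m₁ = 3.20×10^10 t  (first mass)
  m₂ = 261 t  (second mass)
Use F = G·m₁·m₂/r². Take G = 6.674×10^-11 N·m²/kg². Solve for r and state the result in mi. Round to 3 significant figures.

Rearranging: r = √(G·m₁m₂/F).
F = 104 dyn = 0.001040 N; m₁ = 3.20×10^10 t = 3.200×10^13 kg; m₂ = 261 t = 2.610×10^5 kg; G = 6.674×10^-11 N·m²/kg².
r = 7.321×10^5 m
7.321×10^5 m × (1 mi / 1609 m) = 454.9 mi

455 mi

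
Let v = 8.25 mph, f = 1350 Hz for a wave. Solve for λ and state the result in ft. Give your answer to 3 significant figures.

0.00896 ft

Rearranging v = f·λ for λ: λ = v/f.
v = 8.25 mph = 3.688 m/s; f = 1350 Hz.
λ = 0.002732 m
0.002732 m × (1 ft / 0.3048 m) = 0.008963 ft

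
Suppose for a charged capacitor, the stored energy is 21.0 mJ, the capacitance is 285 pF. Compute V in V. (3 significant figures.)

12100 V

Rearranging E = ½C·V² for V: V = √(2E/C).
E = 21.0 mJ = 0.02100 J; C = 285 pF = 2.850×10^-10 F.
V = 12140 V  (the unit combination reduces to kg·m²/(A·s³) = V)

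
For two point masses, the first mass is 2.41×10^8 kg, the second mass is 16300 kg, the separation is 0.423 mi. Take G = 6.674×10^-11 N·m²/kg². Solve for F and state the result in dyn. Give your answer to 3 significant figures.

From Newton's law of gravitation: F = Gm₁m₂/r².
m₁ = 2.41×10^8 kg; m₂ = 16300 kg; r = 0.423 mi = 680.8 m; G = 6.674×10^-11 N·m²/kg².
F = 5.657×10^-4 N
5.657×10^-4 N × (1 dyn / 1.000×10^-5 N) = 56.57 dyn

56.6 dyn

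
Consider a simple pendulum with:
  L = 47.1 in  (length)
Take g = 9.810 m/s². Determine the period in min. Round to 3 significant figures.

0.0366 min

Directly: T = 2π√(L/g).
L = 47.1 in = 1.196 m; g = 9.810 m/s².
T = 2.194 s
2.194 s × (1 min / 60.00 s) = 0.03657 min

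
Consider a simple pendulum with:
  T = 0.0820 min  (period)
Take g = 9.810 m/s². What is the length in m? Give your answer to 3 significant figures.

Rearranging T = 2π√(L/g) for L: L = g·(T/2π)².
T = 0.0820 min = 4.920 s; g = 9.810 m/s².
L = 6.015 m

6.02 m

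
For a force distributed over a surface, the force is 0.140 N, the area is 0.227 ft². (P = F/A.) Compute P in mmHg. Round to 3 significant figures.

0.0498 mmHg

Directly: P = F/A.
F = 0.140 N; A = 0.227 ft² = 0.02109 m².
P = 6.639 Pa
6.639 Pa × (1 mmHg / 133.3 Pa) = 0.04979 mmHg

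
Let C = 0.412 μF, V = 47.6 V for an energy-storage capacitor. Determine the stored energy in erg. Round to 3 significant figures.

E is given directly by: E = ½CV².
C = 0.412 μF = 4.120×10^-7 F; V = 47.6 V.
E = 4.667×10^-4 J  (the unit combination reduces to kg·m²/s² = J)
4.667×10^-4 J × (1 erg / 1.000×10^-7 J) = 4667 erg

4670 erg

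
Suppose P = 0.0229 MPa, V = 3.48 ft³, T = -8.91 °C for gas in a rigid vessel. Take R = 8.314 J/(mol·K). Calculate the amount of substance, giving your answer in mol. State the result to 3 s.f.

1.03 mol

Solving PV = nRT for n: n = PV/(RT).
P = 0.0229 MPa = 22900 Pa; V = 3.48 ft³ = 0.09854 m³; T = -8.91 °C = 264.2 K; R = 8.314 J/(mol·K).
n = 1.027 mol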